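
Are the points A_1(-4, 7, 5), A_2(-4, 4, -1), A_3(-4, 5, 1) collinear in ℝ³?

A_1A_2 = (0, -3, -6), A_1A_3 = (0, -2, -4).
Each component of A_1A_3 is 2/3 times the corresponding component of A_1A_2, so A_1A_3 = 2/3·A_1A_2 and the points are collinear.

Yes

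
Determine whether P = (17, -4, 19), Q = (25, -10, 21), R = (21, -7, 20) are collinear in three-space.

Yes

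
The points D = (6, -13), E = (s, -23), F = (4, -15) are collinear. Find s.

-4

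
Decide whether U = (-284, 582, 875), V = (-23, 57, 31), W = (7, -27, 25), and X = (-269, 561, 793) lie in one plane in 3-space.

No

The four points are coplanar iff the 3×3 determinant with rows UV, UW, UX is zero.
Rows: (261, -525, -844), (291, -609, -850), (15, -21, -82).
Expanding along the first row: (261)(32088) − (-525)(-11112) + (-844)(3024) = -11088.
Nonzero ⇒ not coplanar.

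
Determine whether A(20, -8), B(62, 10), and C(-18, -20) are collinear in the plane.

AB = (42, 18), AC = (-38, -12).
Twice the signed area of △ABC is (42)(-12) − (18)(-38) = 180.
The area is nonzero, so the three points are not collinear.

No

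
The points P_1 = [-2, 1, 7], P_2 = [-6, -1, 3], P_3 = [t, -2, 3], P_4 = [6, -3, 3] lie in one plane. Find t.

Normal to plane P_1P_2P_4: n = (-8, -48, 32); plane equation n·P = 192.
Requiring n·P_3 = 192: (-8)t + (192) = 192.
So t = 0.

0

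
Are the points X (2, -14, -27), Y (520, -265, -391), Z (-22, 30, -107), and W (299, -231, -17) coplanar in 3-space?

Yes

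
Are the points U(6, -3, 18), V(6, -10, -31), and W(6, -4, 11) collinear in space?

Yes

UV = (0, -7, -49), UW = (0, -1, -7).
Each component of UW is 1/7 times the corresponding component of UV, so UW = 1/7·UV and the points are collinear.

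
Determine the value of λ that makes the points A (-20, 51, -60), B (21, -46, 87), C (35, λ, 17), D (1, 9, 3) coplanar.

-4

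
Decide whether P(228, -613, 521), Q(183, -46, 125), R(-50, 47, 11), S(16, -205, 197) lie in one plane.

Yes

With P as base: PQ = (-45, 567, -396), PR = (-278, 660, -510), PS = (-212, 408, -324).
PR × PS = (-5760, 18048, 26496).
PQ · (PR × PS) = 0.
The scalar triple product vanishes, so the four points are coplanar.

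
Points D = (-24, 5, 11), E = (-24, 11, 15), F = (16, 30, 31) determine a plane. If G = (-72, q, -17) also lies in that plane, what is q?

-31

The plane through D, E, F has equation 20x + 160y − 240z = -2320.
Substituting G: (160)q + (2640) = -2320, so q = -31.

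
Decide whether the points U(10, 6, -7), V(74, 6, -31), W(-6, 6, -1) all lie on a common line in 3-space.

Yes

UV = (64, 0, -24), UW = (-16, 0, 6).
Each component of UW is -1/4 times the corresponding component of UV, so UW = -1/4·UV and the points are collinear.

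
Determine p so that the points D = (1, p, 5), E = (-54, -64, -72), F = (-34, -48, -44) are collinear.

-20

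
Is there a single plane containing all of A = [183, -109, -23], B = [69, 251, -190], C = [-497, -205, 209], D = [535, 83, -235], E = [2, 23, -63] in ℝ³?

No

The plane through A, B, C has normal n = AB × AC = (67488, 140008, 255744) and equation n·P = -8792680.
Checking the remaining points: n·D = -12373096, n·E = -12756712.
Since n·D = -12373096 ≠ -8792680, D is off the plane and the points are not all coplanar.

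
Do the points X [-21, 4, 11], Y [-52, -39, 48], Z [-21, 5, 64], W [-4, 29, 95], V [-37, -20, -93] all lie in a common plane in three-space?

The plane through X, Y, Z has normal n = XY × XZ = (-2316, 1643, -31) and equation n·P = 54867.
Checking the remaining points: n·W = 53966, n·V = 55715.
Since n·W = 53966 ≠ 54867, W is off the plane and the points are not all coplanar.

No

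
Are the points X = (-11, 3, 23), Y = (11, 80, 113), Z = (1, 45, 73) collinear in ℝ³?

XY = (22, 77, 90), XZ = (12, 42, 50).
Comparing components 2 and 3: (77)(50) − (90)(42) = 70 ≠ 0, so XY and XZ are not parallel and the points are not collinear.

No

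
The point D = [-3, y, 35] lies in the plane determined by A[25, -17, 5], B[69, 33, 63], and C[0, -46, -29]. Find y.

A normal to the plane is n = AB × AC = (-18, 46, -26).
D lies in the plane iff n · AD = 0.
This gives (46)y + (506) = 0, so y = -11.

-11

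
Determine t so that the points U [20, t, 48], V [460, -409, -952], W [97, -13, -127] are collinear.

71

Collinearity requires UV × UW = 0; each component is linear in t.
The x-component gives (-825)t + (58575) = 0, so t = 71.
The remaining components then also vanish.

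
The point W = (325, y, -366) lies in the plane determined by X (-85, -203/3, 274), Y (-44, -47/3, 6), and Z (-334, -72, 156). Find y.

265/3

The plane through X, Y, Z has equation −(21892/3)x + 71570y + (38311/3)z = -2170676/3.
Substituting W: (71570)y + (-21136726/3) = -2170676/3, so y = 265/3.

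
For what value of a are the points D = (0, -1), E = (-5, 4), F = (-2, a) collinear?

Collinearity: (F − D) must be parallel to (E − D) = (-5, 5).
Cross-multiplying the components: (a − (-1))·(-5) = (-2)·(5).
Solving gives a = 1.

1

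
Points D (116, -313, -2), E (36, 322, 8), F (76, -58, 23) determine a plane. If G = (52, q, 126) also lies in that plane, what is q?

A normal to the plane is n = DE × DF = (13325, 1600, 5000).
G lies in the plane iff n · DG = 0.
This gives (1600)q + (288000) = 0, so q = -180.

-180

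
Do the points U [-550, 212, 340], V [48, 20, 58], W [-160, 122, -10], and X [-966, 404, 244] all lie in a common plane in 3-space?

No

The four points are coplanar iff the 3×3 determinant with rows UV, UW, UX is zero.
Rows: (598, -192, -282), (390, -90, -350), (-416, 192, -96).
Expanding along the first row: (598)(75840) − (-192)(-183040) + (-282)(37440) = -349440.
Nonzero ⇒ not coplanar.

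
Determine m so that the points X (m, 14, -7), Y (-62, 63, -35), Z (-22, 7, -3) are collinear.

Direction YZ = (40, -56, 32). From the y-coordinate of X, the parameter along the line is τ = (14 − 63)/(-56) = 7/8.
Then m = (-62) + 7/8·(40) = -27.

-27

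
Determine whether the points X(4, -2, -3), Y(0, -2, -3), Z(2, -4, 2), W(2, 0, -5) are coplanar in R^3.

No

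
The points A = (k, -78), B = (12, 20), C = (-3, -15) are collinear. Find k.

Collinearity: (A − B) must be parallel to (C − B) = (-15, -35).
Cross-multiplying the components: (k − 12)·(-35) = (-98)·(-15).
Solving gives k = -30.

-30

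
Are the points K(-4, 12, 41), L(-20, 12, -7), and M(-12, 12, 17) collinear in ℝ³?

Yes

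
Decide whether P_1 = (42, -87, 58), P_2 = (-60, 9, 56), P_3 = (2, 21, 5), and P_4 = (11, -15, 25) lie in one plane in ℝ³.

No

With P_1 as base: P_1P_2 = (-102, 96, -2), P_1P_3 = (-40, 108, -53), P_1P_4 = (-31, 72, -33).
P_1P_3 × P_1P_4 = (252, 323, 468).
P_1P_2 · (P_1P_3 × P_1P_4) = 4368.
Since 4368 ≠ 0, the four points are not coplanar.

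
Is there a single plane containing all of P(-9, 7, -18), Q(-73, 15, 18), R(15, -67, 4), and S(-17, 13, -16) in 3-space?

Yes

A normal to the plane through P, Q, R is n = PQ × PR = (2840, 2272, 4544).
The plane has equation n·X = -91448. For S: n·S = -91448.
Equal, so S lies in the plane and all four are coplanar.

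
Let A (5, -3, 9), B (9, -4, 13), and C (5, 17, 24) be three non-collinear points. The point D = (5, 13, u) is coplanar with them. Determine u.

21

Coplanarity requires AB · (AC × AD) = 0.
AB = (4, -1, 4), AC = (0, 20, 15); the triple product is linear in u with coefficient 80 and constant term -1680.
Setting it to zero: u = 21.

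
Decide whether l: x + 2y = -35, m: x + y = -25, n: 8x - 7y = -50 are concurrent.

Yes

Intersecting l and m: solving the 2×2 system gives (x, y) = (-15, -10).
Substitute into n: (8)(-15) + (-7)(-10) = -50.
This equals -50, so (-15, -10) lies on all three lines and they are concurrent.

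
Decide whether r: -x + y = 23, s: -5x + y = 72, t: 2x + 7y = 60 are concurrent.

No

The three lines meet at one point iff the augmented coefficient matrix [aᵢ bᵢ cᵢ] has rank < 3, i.e. its determinant vanishes.
Here the determinant is 37.
Nonzero, so no common point exists.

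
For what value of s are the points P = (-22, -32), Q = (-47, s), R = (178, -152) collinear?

-17

The three points are collinear iff det[PQ; PR] = 0.
This determinant is linear in s: (-200)s + (-3400) = 0, so s = -17.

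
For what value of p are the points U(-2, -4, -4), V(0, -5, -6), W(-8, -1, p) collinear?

2

Direction UV = (2, -1, -2). From the x-coordinate of W, the parameter along the line is τ = (-8 − (-2))/2 = -3.
Then p = (-4) + (-3)·(-2) = 2.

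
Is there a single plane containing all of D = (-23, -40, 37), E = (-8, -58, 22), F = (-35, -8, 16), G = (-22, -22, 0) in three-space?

The four points are coplanar iff the 3×3 determinant with rows DE, DF, DG is zero.
Rows: (15, -18, -15), (-12, 32, -21), (1, 18, -37).
Expanding along the first row: (15)(-806) − (-18)(465) + (-15)(-248) = 0.
Zero determinant ⇒ coplanar.

Yes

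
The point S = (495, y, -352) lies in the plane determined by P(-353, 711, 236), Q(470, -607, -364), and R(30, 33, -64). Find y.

-553

The plane through P, Q, R has equation −11400x + 17100y − 53200z = 3627100.
Substituting S: (17100)y + (13083400) = 3627100, so y = -553.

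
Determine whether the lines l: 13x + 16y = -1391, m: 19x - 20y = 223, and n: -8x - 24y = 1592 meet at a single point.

Intersecting l and m: solving the 2×2 system gives (x, y) = (-43, -52).
Substitute into n: (-8)(-43) + (-24)(-52) = 1592.
This equals 1592, so (-43, -52) lies on all three lines and they are concurrent.

Yes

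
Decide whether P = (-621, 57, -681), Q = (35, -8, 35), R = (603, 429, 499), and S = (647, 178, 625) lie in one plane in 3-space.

With P as base: PQ = (656, -65, 716), PR = (1224, 372, 1180), PS = (1268, 121, 1306).
PR × PS = (343052, -102304, -323592).
PQ · (PR × PS) = 0.
The scalar triple product vanishes, so the four points are coplanar.

Yes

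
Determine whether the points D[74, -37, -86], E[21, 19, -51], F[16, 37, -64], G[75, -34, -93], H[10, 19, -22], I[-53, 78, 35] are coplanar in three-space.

No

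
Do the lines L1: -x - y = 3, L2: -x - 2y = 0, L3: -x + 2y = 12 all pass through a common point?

Lines aᵢx + bᵢy = cᵢ with pairwise distinct directions are concurrent exactly when det[aᵢ bᵢ cᵢ] = 0.
Here the determinant is 0.
It vanishes, so the lines are concurrent at (-6, 3).

Yes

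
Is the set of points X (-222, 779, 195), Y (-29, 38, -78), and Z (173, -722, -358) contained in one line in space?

XY = (193, -741, -273), XZ = (395, -1501, -553).
XY × XZ = (0, -1106, 3002).
The cross product is nonzero, so the points do not lie on one line.

No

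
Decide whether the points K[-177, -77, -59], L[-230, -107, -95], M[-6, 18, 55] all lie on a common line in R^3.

No

KL = (-53, -30, -36), KM = (171, 95, 114).
Comparing components 3 and 1: (-36)(171) − (-53)(114) = -114 ≠ 0, so KL and KM are not parallel and the points are not collinear.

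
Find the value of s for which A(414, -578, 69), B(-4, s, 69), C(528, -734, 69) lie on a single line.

Direction AC = (114, -156, 0). From the x-coordinate of B, the parameter along the line is τ = (-4 − 414)/114 = -11/3.
Then s = (-578) + (-11/3)·(-156) = -6.

-6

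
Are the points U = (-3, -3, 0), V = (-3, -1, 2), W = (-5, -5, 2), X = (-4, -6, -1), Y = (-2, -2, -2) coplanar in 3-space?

No

The plane through U, V, W has normal n = UV × UW = (8, -4, 4) and equation n·P = -12.
Checking the remaining points: n·X = -12, n·Y = -16.
Since n·Y = -16 ≠ -12, Y is off the plane and the points are not all coplanar.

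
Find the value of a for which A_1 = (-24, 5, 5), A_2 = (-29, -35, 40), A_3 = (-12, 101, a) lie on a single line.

-79

Collinearity requires A_1A_2 × A_1A_3 = 0; each component is linear in a.
The x-component gives (-40)a + (-3160) = 0, so a = -79.
The remaining components then also vanish.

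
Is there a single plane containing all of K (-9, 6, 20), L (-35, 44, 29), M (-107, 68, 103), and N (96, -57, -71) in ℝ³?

The four points are coplanar iff the 3×3 determinant with rows KL, KM, KN is zero.
Rows: (-26, 38, 9), (-98, 62, 83), (105, -63, -91).
Expanding along the first row: (-26)(-413) − (38)(203) + (9)(-336) = 0.
Zero determinant ⇒ coplanar.

Yes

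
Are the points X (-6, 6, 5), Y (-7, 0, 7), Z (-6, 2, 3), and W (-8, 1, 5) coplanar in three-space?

No

A normal to the plane through X, Y, Z is n = XY × XZ = (20, -2, 4).
The plane has equation n·P = -112. For W: n·W = -142.
-142 ≠ -112, so W is off the plane.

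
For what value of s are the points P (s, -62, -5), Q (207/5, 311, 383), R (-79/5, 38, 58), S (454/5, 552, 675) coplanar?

-244/5

The points are coplanar iff PQ · (PR × PS) = 0.
Expanding, this is linear in s: (1391)s + (339404/5) = 0.
So s = -244/5.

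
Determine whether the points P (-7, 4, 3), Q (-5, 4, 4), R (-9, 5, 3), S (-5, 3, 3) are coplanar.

Yes

The four points are coplanar iff the 3×3 determinant with rows PQ, PR, PS is zero.
Rows: (2, 0, 1), (-2, 1, 0), (2, -1, 0).
Expanding along the first row: (2)(0) − (0)(0) + (1)(0) = 0.
Zero determinant ⇒ coplanar.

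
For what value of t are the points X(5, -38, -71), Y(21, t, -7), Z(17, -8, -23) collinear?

Collinearity requires XY × XZ = 0; each component is linear in t.
The x-component gives (48)t + (-96) = 0, so t = 2.
The remaining components then also vanish.

2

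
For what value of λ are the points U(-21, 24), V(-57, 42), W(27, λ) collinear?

The three points are collinear iff det[UV; UW] = 0.
This determinant is linear in λ: (-36)λ + (0) = 0, so λ = 0.

0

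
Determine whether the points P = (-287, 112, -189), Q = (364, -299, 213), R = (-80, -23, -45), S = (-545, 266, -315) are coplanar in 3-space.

Yes

A normal to the plane through P, Q, R is n = PQ × PR = (-4914, -10530, -2808).
The plane has equation n·X = 761670. For S: n·S = 761670.
Equal, so S lies in the plane and all four are coplanar.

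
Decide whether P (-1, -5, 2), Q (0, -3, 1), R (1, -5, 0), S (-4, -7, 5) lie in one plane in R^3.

Yes

A normal to the plane through P, Q, R is n = PQ × PR = (-4, 0, -4).
The plane has equation n·X = -4. For S: n·S = -4.
Equal, so S lies in the plane and all four are coplanar.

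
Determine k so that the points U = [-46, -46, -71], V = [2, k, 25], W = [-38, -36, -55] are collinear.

14

Collinearity requires UV × UW = 0; each component is linear in k.
The x-component gives (16)k + (-224) = 0, so k = 14.
The remaining components then also vanish.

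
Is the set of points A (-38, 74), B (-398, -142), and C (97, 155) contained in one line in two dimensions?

Yes

AB = (-360, -216), AC = (135, 81).
Checking proportionality: AC = -3/8·AB, so the vectors are parallel and the points are collinear.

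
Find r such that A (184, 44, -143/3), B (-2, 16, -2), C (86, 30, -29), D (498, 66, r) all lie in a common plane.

Coplanarity ⇔ det[AB; AC; AD] = 0.
Expanding, this is linear in r: (-140)r + (23660/3) = 0.
So r = 169/3.

169/3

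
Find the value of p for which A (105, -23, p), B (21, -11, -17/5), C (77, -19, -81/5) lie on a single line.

Direction BC = (56, -8, -64/5). From the x-coordinate of A, the parameter along the line is τ = (105 − 21)/56 = 3/2.
Then p = (-17/5) + 3/2·(-64/5) = -113/5.

-113/5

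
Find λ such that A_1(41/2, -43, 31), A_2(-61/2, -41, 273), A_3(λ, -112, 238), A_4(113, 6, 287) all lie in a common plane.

-244

Normal to plane A_1A_2A_4: n = (-11346, 35441, -2684); plane equation n·P = -1839760.
Requiring n·A_3 = -1839760: (-11346)λ + (-4608184) = -1839760.
So λ = -244.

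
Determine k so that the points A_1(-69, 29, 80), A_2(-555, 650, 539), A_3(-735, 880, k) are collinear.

Direction A_1A_2 = (-486, 621, 459). From the x-coordinate of A_3, the parameter along the line is τ = (-735 − (-69))/(-486) = 37/27.
Then k = 80 + 37/27·(459) = 709.

709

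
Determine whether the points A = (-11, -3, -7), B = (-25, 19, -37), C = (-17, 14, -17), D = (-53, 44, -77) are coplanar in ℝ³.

No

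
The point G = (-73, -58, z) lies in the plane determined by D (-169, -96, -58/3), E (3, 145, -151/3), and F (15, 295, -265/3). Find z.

A normal to the plane is n = DE × DF = (-4508, 6164, 22908).
G lies in the plane iff n · DG = 0.
This gives (22908)z + (244352) = 0, so z = -32/3.

-32/3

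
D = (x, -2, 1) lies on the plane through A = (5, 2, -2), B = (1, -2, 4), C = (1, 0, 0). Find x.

Coplanarity requires AB · (AC × AD) = 0.
AB = (-4, -4, 6), AC = (-4, -2, 2); the triple product is linear in x with coefficient 4 and constant term 20.
Setting it to zero: x = -5.

-5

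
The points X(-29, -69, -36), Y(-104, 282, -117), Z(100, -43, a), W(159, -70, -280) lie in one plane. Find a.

-217

The points are coplanar iff XY · (XZ × XW) = 0.
Expanding, this is linear in a: (65913)a + (14303121) = 0.
So a = -217.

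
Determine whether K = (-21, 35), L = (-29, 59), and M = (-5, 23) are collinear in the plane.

No

KL = (-8, 24), KM = (16, -12).
If collinear, KM would be a scalar multiple of KL. But (-8)·(-12) ≠ (24)·(16) (difference -288), so they are not parallel; the points are not collinear.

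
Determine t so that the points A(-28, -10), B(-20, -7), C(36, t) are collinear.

Collinearity: (C − A) must be parallel to (B − A) = (8, 3).
Cross-multiplying the components: (t − (-10))·(8) = (64)·(3).
Solving gives t = 14.

14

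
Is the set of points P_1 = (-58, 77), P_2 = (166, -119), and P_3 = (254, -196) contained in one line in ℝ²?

P_1P_2 = (224, -196), P_1P_3 = (312, -273).
Twice the signed area of △P_1P_2P_3 is (224)(-273) − (-196)(312) = 0.
The triangle is degenerate (zero area), so the points are collinear.

Yes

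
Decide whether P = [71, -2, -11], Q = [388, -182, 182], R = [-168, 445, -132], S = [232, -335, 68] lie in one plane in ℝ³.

With P as base: PQ = (317, -180, 193), PR = (-239, 447, -121), PS = (161, -333, 79).
PR × PS = (-4980, -600, 7620).
PQ · (PR × PS) = 0.
The scalar triple product vanishes, so the four points are coplanar.

Yes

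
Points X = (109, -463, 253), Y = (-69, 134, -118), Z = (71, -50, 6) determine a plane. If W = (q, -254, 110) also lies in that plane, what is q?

-69

The plane through X, Y, Z has equation 5764x − 29868y − 50828z = 1597676.
Substituting W: (5764)q + (1995392) = 1597676, so q = -69.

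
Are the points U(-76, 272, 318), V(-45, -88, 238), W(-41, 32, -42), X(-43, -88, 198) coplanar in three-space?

No

The four points are coplanar iff the 3×3 determinant with rows UV, UW, UX is zero.
Rows: (31, -360, -80), (35, -240, -360), (33, -360, -120).
Expanding along the first row: (31)(-100800) − (-360)(7680) + (-80)(-4680) = 14400.
Nonzero ⇒ not coplanar.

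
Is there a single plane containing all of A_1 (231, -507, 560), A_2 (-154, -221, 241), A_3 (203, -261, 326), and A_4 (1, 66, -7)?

Yes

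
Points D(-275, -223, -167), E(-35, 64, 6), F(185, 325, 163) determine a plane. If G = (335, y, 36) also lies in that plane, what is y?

195

Coplanarity requires DE · (DF × DG) = 0.
DE = (240, 287, 173), DF = (460, 548, 330); the triple product is linear in y with coefficient 380 and constant term -74100.
Setting it to zero: y = 195.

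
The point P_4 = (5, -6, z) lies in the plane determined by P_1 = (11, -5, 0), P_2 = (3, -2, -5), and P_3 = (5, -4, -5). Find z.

-7

Coplanarity requires P_1P_2 · (P_1P_3 × P_1P_4) = 0.
P_1P_2 = (-8, 3, -5), P_1P_3 = (-6, 1, -5); the triple product is linear in z with coefficient 10 and constant term 70.
Setting it to zero: z = -7.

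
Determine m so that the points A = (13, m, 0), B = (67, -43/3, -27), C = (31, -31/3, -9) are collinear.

-25/3

Collinearity requires AB × AC = 0; each component is linear in m.
The x-component gives (-18)m + (-150) = 0, so m = -25/3.
The remaining components then also vanish.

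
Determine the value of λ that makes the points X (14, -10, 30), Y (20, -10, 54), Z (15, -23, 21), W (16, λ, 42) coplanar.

-6

Normal to plane XYZ: n = (312, 78, -78); plane equation n·P = 1248.
Requiring n·W = 1248: (78)λ + (1716) = 1248.
So λ = -6.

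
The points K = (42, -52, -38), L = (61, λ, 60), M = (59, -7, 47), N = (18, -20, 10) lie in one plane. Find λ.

Normal to plane KMN: n = (-560, -2856, 1624); plane equation n·P = 63280.
Requiring n·L = 63280: (-2856)λ + (63280) = 63280.
So λ = 0.

0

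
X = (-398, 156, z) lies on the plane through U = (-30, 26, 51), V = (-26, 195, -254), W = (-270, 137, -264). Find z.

The plane through U, V, W has equation −19380x + 74460y + 41004z = 4608564.
Substituting X: (41004)z + (19329000) = 4608564, so z = -359.

-359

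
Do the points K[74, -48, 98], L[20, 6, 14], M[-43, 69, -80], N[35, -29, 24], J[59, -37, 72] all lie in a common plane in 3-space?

The plane through K, L, M has normal n = KL × KM = (216, 216, 0) and equation n·P = 5616.
Checking the remaining points: n·N = 1296, n·J = 4752.
Since n·N = 1296 ≠ 5616, N is off the plane and the points are not all coplanar.

No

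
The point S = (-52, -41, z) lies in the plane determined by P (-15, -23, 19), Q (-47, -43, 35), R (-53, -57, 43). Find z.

The plane through P, Q, R has equation 64x + 160y + 328z = 1592.
Substituting S: (328)z + (-9888) = 1592, so z = 35.

35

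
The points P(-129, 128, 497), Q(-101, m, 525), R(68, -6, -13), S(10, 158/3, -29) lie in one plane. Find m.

The points are coplanar iff PQ · (PR × PS) = 0.
Expanding, this is linear in m: (32732)m + (-9557744/3) = 0.
So m = 292/3.

292/3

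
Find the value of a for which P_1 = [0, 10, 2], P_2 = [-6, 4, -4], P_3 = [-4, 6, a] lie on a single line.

-2

Collinearity requires P_1P_2 × P_1P_3 = 0; each component is linear in a.
The x-component gives (-6)a + (-12) = 0, so a = -2.
The remaining components then also vanish.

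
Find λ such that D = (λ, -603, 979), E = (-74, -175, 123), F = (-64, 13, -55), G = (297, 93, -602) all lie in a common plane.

-438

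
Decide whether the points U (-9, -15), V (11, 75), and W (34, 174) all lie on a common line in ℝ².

UV = (20, 90), UW = (43, 189).
det[UV; UW] = (20)(189) − (90)(43) = -90.
The determinant is nonzero, so they are not collinear.

No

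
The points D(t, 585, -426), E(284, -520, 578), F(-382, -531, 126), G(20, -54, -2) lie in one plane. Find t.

194

The points are coplanar iff DE · (DF × DG) = 0.
Expanding, this is linear in t: (-217012)t + (42100328) = 0.
So t = 194.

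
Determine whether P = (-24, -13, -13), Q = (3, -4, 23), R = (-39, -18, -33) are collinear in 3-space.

Yes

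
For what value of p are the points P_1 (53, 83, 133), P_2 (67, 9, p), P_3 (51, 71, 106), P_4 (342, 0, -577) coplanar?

Normal to plane P_1P_3P_4: n = (6279, -9223, 3634); plane equation n·P = 50600.
Requiring n·P_2 = 50600: (3634)p + (337686) = 50600.
So p = -79.

-79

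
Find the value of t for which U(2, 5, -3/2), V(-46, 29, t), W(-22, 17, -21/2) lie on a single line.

Direction UW = (-24, 12, -9). From the x-coordinate of V, the parameter along the line is τ = (-46 − 2)/(-24) = 2.
Then t = (-3/2) + 2·(-9) = -39/2.

-39/2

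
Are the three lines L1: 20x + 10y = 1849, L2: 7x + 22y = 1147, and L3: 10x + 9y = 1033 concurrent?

No

Intersecting L1 and L2: solving the 2×2 system gives (x, y) = (14604/185, 9997/370).
Substitute into L3: (10)(14604/185) + (9)(9997/370) = 382053/370.
But L3 requires 1033 ≠ 382053/370, so the three lines have no common point.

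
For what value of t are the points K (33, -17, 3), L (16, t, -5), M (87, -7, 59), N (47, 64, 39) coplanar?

Coplanarity ⇔ det[KL; KM; KN] = 0.
Expanding, this is linear in t: (-1160)t + (17400) = 0.
So t = 15.

15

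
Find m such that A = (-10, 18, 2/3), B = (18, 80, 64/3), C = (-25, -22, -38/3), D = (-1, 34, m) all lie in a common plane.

The points are coplanar iff AB · (AC × AD) = 0.
Expanding, this is linear in m: (-190)m + (1140) = 0.
So m = 6.

6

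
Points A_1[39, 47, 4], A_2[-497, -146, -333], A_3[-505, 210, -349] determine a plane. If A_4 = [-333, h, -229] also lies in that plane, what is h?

-116

A normal to the plane is n = A_1A_2 × A_1A_3 = (123060, -5880, -192360).
A_4 lies in the plane iff n · A_1A_4 = 0.
This gives (-5880)h + (-682080) = 0, so h = -116.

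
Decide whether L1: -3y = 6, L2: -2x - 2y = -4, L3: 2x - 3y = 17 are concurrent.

Lines aᵢx + bᵢy = cᵢ with pairwise distinct directions are concurrent exactly when det[aᵢ bᵢ cᵢ] = 0.
Here the determinant is -18.
Nonzero, so no common point exists.

No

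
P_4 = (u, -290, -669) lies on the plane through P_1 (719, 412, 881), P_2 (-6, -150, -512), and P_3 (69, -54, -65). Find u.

The plane through P_1, P_2, P_3 has equation −117486x + 219600y − 27450z = -18180684.
Substituting P_4: (-117486)u + (-45319950) = -18180684, so u = -231.

-231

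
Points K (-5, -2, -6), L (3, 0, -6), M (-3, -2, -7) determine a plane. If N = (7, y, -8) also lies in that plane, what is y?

0

Coplanarity requires KL · (KM × KN) = 0.
KL = (8, 2, 0), KM = (2, 0, -1); the triple product is linear in y with coefficient 8 and constant term 0.
Setting it to zero: y = 0.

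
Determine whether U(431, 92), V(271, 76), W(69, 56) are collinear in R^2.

UV = (-160, -16), UW = (-362, -36).
det[UV; UW] = (-160)(-36) − (-16)(-362) = -32.
The determinant is nonzero, so they are not collinear.

No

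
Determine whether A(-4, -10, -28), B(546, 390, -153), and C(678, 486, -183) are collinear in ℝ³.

Yes

AB = (550, 400, -125), AC = (682, 496, -155).
Each component of AC is 31/25 times the corresponding component of AB, so AC = 31/25·AB and the points are collinear.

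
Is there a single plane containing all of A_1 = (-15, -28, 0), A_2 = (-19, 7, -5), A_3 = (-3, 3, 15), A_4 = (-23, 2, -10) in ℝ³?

A normal to the plane through A_1, A_2, A_3 is n = A_1A_2 × A_1A_3 = (680, 0, -544).
The plane has equation n·P = -10200. For A_4: n·A_4 = -10200.
Equal, so A_4 lies in the plane and all four are coplanar.

Yes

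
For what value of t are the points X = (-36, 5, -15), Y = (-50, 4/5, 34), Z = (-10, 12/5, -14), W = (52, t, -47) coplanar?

1/5

Normal to plane XYZ: n = (616/5, 1288, 728/5); plane equation n·P = -896/5.
Requiring n·W = -896/5: (1288)t + (-2184/5) = -896/5.
So t = 1/5.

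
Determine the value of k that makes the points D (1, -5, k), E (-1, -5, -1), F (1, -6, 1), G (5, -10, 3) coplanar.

Coplanarity ⇔ det[DE; DF; DG] = 0.
Expanding, this is linear in k: (4)k + (-8) = 0.
So k = 2.

2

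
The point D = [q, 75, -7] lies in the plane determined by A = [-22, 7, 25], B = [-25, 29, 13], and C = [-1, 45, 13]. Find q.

-16

The plane through A, B, C has equation 192x − 288y − 576z = -20640.
Substituting D: (192)q + (-17568) = -20640, so q = -16.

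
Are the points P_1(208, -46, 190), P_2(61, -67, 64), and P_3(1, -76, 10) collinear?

No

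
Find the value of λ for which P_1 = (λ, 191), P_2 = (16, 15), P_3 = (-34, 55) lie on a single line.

-204

The three points are collinear iff det[P_1P_2; P_1P_3] = 0.
This determinant is linear in λ: (-40)λ + (-8160) = 0, so λ = -204.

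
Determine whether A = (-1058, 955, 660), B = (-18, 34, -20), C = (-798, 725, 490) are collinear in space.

AB = (1040, -921, -680), AC = (260, -230, -170).
AB × AC = (170, 0, 260).
The cross product is nonzero, so the points do not lie on one line.

No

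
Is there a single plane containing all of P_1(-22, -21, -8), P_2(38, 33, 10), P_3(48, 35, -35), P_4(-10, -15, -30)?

No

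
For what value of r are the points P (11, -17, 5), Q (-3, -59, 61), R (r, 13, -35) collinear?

21

Collinearity requires PQ × PR = 0; each component is linear in r.
The y-component gives (56)r + (-1176) = 0, so r = 21.
The remaining components then also vanish.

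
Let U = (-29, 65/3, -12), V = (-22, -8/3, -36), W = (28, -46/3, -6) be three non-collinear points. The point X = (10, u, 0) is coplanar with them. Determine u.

8/3

The plane through U, V, W has equation −1034x − 1410y + 1128z = -14100.
Substituting X: (-1410)u + (-10340) = -14100, so u = 8/3.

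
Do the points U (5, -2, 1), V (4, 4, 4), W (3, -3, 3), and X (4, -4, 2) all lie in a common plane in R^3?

No

The four points are coplanar iff the 3×3 determinant with rows UV, UW, UX is zero.
Rows: (-1, 6, 3), (-2, -1, 2), (-1, -2, 1).
Expanding along the first row: (-1)(3) − (6)(0) + (3)(3) = 6.
Nonzero ⇒ not coplanar.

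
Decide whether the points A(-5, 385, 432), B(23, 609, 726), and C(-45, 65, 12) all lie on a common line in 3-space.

AB = (28, 224, 294), AC = (-40, -320, -420).
AB × AC = (0, 0, 0).
The cross product vanishes, so the three points are collinear.

Yes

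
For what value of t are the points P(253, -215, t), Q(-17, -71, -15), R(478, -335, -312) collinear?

-177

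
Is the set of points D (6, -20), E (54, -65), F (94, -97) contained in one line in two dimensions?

No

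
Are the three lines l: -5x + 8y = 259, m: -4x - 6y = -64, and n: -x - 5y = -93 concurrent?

No

Intersecting l and m: solving the 2×2 system gives (x, y) = (-521/31, 678/31).
Substitute into n: (-1)(-521/31) + (-5)(678/31) = -2869/31.
But n requires -93 ≠ -2869/31, so the three lines have no common point.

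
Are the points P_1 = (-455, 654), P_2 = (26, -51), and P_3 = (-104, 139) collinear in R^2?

No

P_1P_2 = (481, -705), P_1P_3 = (351, -515).
det[P_1P_2; P_1P_3] = (481)(-515) − (-705)(351) = -260.
The determinant is nonzero, so they are not collinear.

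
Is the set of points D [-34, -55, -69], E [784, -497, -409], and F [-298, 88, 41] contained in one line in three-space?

DE = (818, -442, -340), DF = (-264, 143, 110).
Comparing components 3 and 1: (-340)(-264) − (818)(110) = -220 ≠ 0, so DE and DF are not parallel and the points are not collinear.

No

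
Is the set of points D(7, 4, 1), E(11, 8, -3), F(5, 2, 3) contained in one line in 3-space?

DE = (4, 4, -4), DF = (-2, -2, 2).
Each component of DF is -1/2 times the corresponding component of DE, so DF = -1/2·DE and the points are collinear.

Yes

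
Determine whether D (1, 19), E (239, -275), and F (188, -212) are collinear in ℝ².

DE = (238, -294), DF = (187, -231).
Checking proportionality: DF = 11/14·DE, so the vectors are parallel and the points are collinear.

Yes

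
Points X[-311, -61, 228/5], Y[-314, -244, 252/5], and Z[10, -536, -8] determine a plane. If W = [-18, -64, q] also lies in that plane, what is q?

-66/5

Coplanarity requires XY · (XZ × XW) = 0.
XY = (-3, -183, 24/5), XZ = (321, -475, -268/5); the triple product is linear in q with coefficient 60168 and constant term 3971088/5.
Setting it to zero: q = -66/5.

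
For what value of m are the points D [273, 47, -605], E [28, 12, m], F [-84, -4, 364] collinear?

Direction DF = (-357, -51, 969). From the x-coordinate of E, the parameter along the line is τ = (28 − 273)/(-357) = 35/51.
Then m = (-605) + 35/51·(969) = 60.

60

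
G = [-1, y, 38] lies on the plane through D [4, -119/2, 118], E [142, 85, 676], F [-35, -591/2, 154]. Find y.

Coplanarity requires DE · (DF × DG) = 0.
DE = (138, 289/2, 558), DF = (-39, -236, 36); the triple product is linear in y with coefficient -26730 and constant term -120285.
Setting it to zero: y = -9/2.

-9/2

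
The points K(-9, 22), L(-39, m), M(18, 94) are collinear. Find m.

Collinearity: (L − K) must be parallel to (M − K) = (27, 72).
Cross-multiplying the components: (m − 22)·(27) = (-30)·(72).
Solving gives m = -58.

-58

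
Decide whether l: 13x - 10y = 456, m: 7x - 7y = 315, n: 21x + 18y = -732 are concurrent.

Yes

Intersecting l and m: solving the 2×2 system gives (x, y) = (2, -43).
Substitute into n: (21)(2) + (18)(-43) = -732.
This equals -732, so (2, -43) lies on all three lines and they are concurrent.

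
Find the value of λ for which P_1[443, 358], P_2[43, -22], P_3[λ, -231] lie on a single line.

Collinearity: (P_3 − P_1) must be parallel to (P_2 − P_1) = (-400, -380).
Cross-multiplying the components: (λ − 443)·(-380) = (-589)·(-400).
Solving gives λ = -177.

-177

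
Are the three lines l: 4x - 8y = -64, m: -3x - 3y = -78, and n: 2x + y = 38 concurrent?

Intersecting l and m: solving the 2×2 system gives (x, y) = (12, 14).
Substitute into n: (2)(12) + (1)(14) = 38.
This equals 38, so (12, 14) lies on all three lines and they are concurrent.

Yes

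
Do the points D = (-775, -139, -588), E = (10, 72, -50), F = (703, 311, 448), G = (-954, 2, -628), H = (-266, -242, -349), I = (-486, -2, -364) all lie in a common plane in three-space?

The plane through D, E, F has normal n = DE × DF = (-23504, -18096, 41392) and equation n·P = -3607552.
Checking the remaining points: n·G = -3607552, n·H = -3814512, n·I = -3607552.
Since n·H = -3814512 ≠ -3607552, H is off the plane and the points are not all coplanar.

No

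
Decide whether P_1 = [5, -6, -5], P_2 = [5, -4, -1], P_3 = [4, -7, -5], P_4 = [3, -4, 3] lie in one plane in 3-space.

Yes

With P_1 as base: P_1P_2 = (0, 2, 4), P_1P_3 = (-1, -1, 0), P_1P_4 = (-2, 2, 8).
P_1P_3 × P_1P_4 = (-8, 8, -4).
P_1P_2 · (P_1P_3 × P_1P_4) = 0.
The scalar triple product vanishes, so the four points are coplanar.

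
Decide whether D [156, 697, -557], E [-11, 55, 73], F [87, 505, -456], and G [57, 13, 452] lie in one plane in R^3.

No

A normal to the plane through D, E, F is n = DE × DF = (56118, -26603, -12234).
The plane has equation n·P = -2973545. For G: n·G = -2676881.
-2676881 ≠ -2973545, so G is off the plane.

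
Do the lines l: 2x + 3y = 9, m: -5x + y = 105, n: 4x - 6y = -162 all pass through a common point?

Yes

Intersecting l and m: solving the 2×2 system gives (x, y) = (-18, 15).
Substitute into n: (4)(-18) + (-6)(15) = -162.
This equals -162, so (-18, 15) lies on all three lines and they are concurrent.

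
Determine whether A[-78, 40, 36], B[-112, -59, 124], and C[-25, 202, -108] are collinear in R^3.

No

AB = (-34, -99, 88), AC = (53, 162, -144).
AB × AC = (0, -232, -261).
The cross product is nonzero, so the points do not lie on one line.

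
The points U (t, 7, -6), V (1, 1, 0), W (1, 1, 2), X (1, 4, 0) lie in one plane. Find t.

Coplanarity ⇔ det[UV; UW; UX] = 0.
Expanding, this is linear in t: (6)t + (-6) = 0.
So t = 1.

1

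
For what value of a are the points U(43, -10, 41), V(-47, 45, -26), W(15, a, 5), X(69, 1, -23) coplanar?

12

Normal to plane UVX: n = (-2783, -7502, -2420); plane equation n·P = -143869.
Requiring n·W = -143869: (-7502)a + (-53845) = -143869.
So a = 12.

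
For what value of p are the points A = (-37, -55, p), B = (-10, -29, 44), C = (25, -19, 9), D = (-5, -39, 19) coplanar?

The points are coplanar iff AB · (AC × AD) = 0.
Expanding, this is linear in p: (400)p + (-15600) = 0.
So p = 39.

39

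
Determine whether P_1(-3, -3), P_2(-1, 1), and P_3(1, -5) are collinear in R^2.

No

P_1P_2 = (2, 4), P_1P_3 = (4, -2).
If collinear, P_1P_3 would be a scalar multiple of P_1P_2. But (2)·(-2) ≠ (4)·(4) (difference -20), so they are not parallel; the points are not collinear.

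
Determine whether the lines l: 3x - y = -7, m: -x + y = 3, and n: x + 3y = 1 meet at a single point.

The three lines meet at one point iff the augmented coefficient matrix [aᵢ bᵢ cᵢ] has rank < 3, i.e. its determinant vanishes.
Here the determinant is 0.
It vanishes, so the lines are concurrent at (-2, 1).

Yes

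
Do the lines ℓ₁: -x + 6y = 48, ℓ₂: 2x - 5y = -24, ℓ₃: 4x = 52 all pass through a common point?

No

Lines aᵢx + bᵢy = cᵢ with pairwise distinct directions are concurrent exactly when det[aᵢ bᵢ cᵢ] = 0.
Here the determinant is 20.
Nonzero, so no common point exists.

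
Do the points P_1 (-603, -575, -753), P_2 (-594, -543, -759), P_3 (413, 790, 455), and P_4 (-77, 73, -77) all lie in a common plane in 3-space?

The four points are coplanar iff the 3×3 determinant with rows P_1P_2, P_1P_3, P_1P_4 is zero.
Rows: (9, 32, -6), (1016, 1365, 1208), (526, 648, 676).
Expanding along the first row: (9)(139956) − (32)(51408) + (-6)(-59622) = -27720.
Nonzero ⇒ not coplanar.

No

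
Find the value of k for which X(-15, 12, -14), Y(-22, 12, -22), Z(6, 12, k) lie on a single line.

10

Direction XY = (-7, 0, -8). From the x-coordinate of Z, the parameter along the line is τ = (6 − (-15))/(-7) = -3.
Then k = (-14) + (-3)·(-8) = 10.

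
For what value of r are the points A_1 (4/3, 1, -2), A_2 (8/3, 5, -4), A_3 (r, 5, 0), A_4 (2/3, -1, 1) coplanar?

8/3

Normal to plane A_1A_2A_4: n = (8, -8/3, 0); plane equation n·P = 8.
Requiring n·A_3 = 8: (8)r + (-40/3) = 8.
So r = 8/3.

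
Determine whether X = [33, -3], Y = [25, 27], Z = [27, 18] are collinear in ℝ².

No

XY = (-8, 30), XZ = (-6, 21).
det[XY; XZ] = (-8)(21) − (30)(-6) = 12.
The determinant is nonzero, so they are not collinear.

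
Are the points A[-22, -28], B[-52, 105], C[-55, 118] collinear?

AB = (-30, 133), AC = (-33, 146).
det[AB; AC] = (-30)(146) − (133)(-33) = 9.
The determinant is nonzero, so they are not collinear.

No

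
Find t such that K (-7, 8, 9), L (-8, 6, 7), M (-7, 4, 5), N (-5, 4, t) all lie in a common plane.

The points are coplanar iff KL · (KM × KN) = 0.
Expanding, this is linear in t: (4)t + (-20) = 0.
So t = 5.

5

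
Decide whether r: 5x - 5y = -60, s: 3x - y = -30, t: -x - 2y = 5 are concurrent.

Intersecting r and s: solving the 2×2 system gives (x, y) = (-9, 3).
Substitute into t: (-1)(-9) + (-2)(3) = 3.
But t requires 5 ≠ 3, so the three lines have no common point.

No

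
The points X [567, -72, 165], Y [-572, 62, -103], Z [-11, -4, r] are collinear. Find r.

29

Collinearity requires XY × XZ = 0; each component is linear in r.
The x-component gives (134)r + (-3886) = 0, so r = 29.
The remaining components then also vanish.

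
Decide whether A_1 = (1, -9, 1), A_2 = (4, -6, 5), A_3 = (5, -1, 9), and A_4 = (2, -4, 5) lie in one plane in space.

Yes

With A_1 as base: A_1A_2 = (3, 3, 4), A_1A_3 = (4, 8, 8), A_1A_4 = (1, 5, 4).
A_1A_3 × A_1A_4 = (-8, -8, 12).
A_1A_2 · (A_1A_3 × A_1A_4) = 0.
The scalar triple product vanishes, so the four points are coplanar.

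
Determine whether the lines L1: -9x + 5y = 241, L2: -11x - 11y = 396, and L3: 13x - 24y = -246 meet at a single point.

No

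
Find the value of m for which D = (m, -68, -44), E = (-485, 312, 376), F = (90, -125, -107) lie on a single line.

Direction EF = (575, -437, -483). From the y-coordinate of D, the parameter along the line is τ = (-68 − 312)/(-437) = 20/23.
Then m = (-485) + 20/23·(575) = 15.

15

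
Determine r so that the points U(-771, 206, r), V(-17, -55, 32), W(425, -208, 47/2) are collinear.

Direction VW = (442, -153, -17/2). From the x-coordinate of U, the parameter along the line is τ = (-771 − (-17))/442 = -29/17.
Then r = 32 + (-29/17)·(-17/2) = 93/2.

93/2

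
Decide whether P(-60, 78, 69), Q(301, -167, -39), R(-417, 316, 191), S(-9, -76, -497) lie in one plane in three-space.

The four points are coplanar iff the 3×3 determinant with rows PQ, PR, PS is zero.
Rows: (361, -245, -108), (-357, 238, 122), (51, -154, -566).
Expanding along the first row: (361)(-115920) − (-245)(195840) + (-108)(42840) = 1506960.
Nonzero ⇒ not coplanar.

No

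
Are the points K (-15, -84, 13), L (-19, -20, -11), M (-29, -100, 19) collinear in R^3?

KL = (-4, 64, -24), KM = (-14, -16, 6).
KL × KM = (0, 360, 960).
The cross product is nonzero, so the points do not lie on one line.

No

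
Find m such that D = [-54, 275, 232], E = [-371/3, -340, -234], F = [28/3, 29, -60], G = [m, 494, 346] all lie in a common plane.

Normal to plane DEF: n = (64944, -49856, 56088); plane equation n·P = -4204960.
Requiring n·G = -4204960: (64944)m + (-5222416) = -4204960.
So m = 47/3.

47/3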